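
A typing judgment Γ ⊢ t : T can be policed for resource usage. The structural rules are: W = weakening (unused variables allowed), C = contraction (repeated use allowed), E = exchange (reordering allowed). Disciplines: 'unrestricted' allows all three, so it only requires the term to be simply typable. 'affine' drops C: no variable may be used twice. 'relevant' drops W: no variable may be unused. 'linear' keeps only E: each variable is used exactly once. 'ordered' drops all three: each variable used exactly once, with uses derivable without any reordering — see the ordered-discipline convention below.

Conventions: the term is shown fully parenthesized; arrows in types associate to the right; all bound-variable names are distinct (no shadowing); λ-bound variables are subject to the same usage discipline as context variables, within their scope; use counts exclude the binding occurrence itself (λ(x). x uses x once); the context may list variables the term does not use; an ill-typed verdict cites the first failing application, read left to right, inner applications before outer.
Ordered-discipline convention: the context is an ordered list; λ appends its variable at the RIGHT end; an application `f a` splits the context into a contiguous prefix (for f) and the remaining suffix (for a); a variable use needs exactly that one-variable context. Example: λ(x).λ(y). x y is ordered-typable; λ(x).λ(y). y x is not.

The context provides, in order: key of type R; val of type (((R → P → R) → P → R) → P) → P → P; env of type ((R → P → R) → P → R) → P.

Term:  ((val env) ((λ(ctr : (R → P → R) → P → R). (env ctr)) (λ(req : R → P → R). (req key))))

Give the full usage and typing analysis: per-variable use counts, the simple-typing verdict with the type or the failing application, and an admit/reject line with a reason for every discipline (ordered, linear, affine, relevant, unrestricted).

variable uses: key ×1; val ×1; env ×2; ctr (λ-bound) ×1; req (λ-bound) ×1
uses in reading order: val, env, env, ctr, req, key
typing: well-typed at P
ordered ✗ (env ×2 used more than once (contraction))
linear ✗ (env ×2 used more than once (contraction))
affine ✗ (env ×2 used more than once (contraction))
relevant ✓ (at least one use each (key, val, env, ctr, req))
unrestricted ✓ (well-typed at P; no restrictions here)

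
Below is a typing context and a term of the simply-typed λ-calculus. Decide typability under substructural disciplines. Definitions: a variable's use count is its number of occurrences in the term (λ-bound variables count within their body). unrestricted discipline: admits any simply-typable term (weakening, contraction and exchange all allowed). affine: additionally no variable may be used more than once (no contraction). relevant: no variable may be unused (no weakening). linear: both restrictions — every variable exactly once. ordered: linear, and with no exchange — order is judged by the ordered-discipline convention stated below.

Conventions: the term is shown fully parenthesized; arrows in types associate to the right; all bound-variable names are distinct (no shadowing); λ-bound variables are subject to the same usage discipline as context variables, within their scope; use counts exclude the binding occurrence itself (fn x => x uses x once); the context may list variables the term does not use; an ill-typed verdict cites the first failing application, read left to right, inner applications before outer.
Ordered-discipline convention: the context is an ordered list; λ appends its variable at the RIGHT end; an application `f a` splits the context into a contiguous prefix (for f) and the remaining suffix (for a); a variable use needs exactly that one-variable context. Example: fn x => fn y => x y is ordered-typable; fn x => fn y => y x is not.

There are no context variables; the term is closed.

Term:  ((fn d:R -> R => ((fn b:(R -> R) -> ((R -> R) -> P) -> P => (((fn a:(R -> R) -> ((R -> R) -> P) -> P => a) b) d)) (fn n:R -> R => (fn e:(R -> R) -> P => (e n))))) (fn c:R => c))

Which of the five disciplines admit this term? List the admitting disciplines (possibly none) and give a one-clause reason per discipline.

admitted by: linear, affine, relevant, unrestricted
counts: d (bound)=1; b (bound)=1; a (bound)=1; n (bound)=1; e (bound)=1; c (bound)=1
use order (left to right): a, b, d, e, n, c
typing: the term checks, with type ((R -> R) -> P) -> P
ordered: ✗, no ordered split (uses run a, b, d, e, n, c)
linear: ✓, exactly-once usage across d, b, a, n, e, c
affine: ✓, no duplicate uses among d, b, a, n, e, c
relevant: ✓, at least one use each (d, b, a, n, e, c)
unrestricted: ✓, type-checks (((R -> R) -> P) -> P) and nothing is barred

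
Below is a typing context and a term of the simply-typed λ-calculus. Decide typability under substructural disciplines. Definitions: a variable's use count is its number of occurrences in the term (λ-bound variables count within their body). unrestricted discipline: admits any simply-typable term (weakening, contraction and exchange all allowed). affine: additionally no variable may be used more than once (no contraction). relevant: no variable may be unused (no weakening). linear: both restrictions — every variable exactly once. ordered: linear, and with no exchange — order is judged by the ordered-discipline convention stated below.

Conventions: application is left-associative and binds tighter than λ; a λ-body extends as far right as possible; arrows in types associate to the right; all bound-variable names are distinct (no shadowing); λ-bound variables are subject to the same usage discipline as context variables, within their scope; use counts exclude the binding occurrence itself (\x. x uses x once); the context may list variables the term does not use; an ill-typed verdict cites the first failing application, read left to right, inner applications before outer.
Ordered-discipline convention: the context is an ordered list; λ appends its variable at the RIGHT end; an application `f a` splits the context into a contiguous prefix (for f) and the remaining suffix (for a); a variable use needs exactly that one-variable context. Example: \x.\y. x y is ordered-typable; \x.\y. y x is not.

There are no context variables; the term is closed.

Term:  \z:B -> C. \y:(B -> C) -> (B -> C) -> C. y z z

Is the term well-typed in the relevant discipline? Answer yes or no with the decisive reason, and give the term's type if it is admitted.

yes — none of z, y goes unused; term : (B -> C) -> ((B -> C) -> (B -> C) -> C) -> C
use counts: z (bound): 2×; y (bound): 1×
left-to-right use order: y, z, z
typing: well-typed — term : (B -> C) -> ((B -> C) -> (B -> C) -> C) -> C
per-discipline verdicts: ordered ✗, linear ✗, affine ✗, relevant ✓, unrestricted ✓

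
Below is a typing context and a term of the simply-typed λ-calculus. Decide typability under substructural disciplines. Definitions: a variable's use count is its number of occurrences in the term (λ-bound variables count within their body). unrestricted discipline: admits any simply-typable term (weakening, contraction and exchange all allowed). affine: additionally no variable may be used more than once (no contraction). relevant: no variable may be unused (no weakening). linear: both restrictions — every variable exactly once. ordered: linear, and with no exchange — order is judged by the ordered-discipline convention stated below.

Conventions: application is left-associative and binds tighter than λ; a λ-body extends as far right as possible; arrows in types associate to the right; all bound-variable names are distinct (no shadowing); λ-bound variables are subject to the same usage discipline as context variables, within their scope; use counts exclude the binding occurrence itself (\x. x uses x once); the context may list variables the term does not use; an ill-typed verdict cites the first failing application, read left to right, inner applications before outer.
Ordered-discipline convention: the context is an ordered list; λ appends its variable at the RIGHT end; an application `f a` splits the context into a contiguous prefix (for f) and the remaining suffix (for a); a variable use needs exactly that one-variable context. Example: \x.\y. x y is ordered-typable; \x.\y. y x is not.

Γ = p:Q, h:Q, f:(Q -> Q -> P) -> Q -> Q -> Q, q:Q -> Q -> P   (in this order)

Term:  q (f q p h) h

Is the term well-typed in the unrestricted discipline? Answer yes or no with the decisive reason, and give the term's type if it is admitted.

yes — well-typed at P; no restrictions here; term : P
use counts: p=1, h=2, f=1, q=2
left-to-right use order: q, f, q, p, h, h
typing: well-typed at P
summary: ordered ✗, linear ✗, affine ✗, relevant ✓, unrestricted ✓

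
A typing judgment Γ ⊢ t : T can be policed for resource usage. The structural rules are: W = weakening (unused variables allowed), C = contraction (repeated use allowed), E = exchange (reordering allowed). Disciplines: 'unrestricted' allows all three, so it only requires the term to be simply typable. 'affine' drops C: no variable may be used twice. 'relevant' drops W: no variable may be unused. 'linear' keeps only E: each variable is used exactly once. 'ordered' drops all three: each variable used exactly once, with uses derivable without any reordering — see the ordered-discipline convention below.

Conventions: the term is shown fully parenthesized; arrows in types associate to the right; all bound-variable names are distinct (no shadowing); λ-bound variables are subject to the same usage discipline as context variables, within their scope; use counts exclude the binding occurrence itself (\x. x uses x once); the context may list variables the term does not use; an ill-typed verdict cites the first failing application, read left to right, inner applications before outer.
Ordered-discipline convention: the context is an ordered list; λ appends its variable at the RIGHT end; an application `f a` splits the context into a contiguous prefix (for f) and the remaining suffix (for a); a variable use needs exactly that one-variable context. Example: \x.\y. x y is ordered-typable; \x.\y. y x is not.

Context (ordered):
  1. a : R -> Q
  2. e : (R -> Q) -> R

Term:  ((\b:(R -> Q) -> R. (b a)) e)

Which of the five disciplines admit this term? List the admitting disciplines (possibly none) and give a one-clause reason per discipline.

admitted by: linear, affine, relevant, unrestricted
use counts: a: 1×, e: 1×, b (λ-bound): 1×
left-to-right use order: b, a, e
typing: ✓ — R
ordered: ✗, no contiguous prefix/suffix split fits b, a, e
linear: ✓, a, e, b: one use apiece
affine: ✓, a, e, b: no repeats, contraction unneeded
relevant: ✓, none of a, e, b goes unused
unrestricted: ✓, typability at R is all that's needed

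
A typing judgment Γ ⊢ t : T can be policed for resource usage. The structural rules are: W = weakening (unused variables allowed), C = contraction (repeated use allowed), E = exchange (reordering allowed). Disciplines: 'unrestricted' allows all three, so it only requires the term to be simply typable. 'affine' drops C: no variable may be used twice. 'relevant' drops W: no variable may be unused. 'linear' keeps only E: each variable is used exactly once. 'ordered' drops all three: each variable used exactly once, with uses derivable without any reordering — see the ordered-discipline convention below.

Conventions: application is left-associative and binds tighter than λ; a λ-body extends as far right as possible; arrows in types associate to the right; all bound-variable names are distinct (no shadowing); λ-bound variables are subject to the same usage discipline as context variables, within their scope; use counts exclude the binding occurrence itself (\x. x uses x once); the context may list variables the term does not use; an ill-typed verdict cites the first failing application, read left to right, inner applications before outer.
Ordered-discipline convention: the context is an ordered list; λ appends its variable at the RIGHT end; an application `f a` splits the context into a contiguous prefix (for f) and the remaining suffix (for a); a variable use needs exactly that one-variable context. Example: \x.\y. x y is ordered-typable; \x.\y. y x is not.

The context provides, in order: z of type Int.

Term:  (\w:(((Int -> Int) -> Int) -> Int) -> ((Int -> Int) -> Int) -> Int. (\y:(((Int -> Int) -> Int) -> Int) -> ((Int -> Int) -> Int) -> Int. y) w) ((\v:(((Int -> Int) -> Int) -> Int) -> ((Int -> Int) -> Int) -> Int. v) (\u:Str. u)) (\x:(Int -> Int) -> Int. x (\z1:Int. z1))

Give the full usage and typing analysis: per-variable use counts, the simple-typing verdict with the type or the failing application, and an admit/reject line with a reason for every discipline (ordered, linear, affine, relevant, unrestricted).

usage: z: 0; w (λ-bound): 1; y (λ-bound): 1; v (λ-bound): 1; u (λ-bound): 1; x (λ-bound): 1; z1 (λ-bound): 1
left-to-right use order: y, w, v, u, x, z1
typing: ill-typed: an application expects (((Int -> Int) -> Int) -> Int) -> ((Int -> Int) -> Int) -> Int but receives Str -> Str
ordered: ✗, not simply typable
linear: ✗, fails simple typing
affine: ✗, a type mismatch blocks all five
relevant: ✗, the type mismatch rejects it
unrestricted: ✗, not simply typable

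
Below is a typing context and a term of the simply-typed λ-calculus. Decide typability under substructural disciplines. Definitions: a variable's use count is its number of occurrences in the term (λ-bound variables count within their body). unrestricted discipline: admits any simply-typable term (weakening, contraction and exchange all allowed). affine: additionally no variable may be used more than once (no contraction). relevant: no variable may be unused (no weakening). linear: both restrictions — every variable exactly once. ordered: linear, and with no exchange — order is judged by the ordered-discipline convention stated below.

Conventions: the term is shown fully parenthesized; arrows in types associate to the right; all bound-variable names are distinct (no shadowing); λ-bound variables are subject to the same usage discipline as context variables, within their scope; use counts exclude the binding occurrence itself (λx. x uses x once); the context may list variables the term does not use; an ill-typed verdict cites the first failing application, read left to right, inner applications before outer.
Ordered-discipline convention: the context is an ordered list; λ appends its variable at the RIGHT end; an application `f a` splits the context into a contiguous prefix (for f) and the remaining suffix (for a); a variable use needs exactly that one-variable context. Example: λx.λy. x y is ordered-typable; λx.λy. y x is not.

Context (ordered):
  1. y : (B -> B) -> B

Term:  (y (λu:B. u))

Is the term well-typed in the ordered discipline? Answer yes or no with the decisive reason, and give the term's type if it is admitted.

yes — single-use (y, u), ordered derivation ok; term : B
usage: y: 1, u [bound]: 1
left-to-right use order: y, u
typing: well-typed — term : B
all disciplines: ordered ✓ · linear ✓ · affine ✓ · relevant ✓ · unrestricted ✓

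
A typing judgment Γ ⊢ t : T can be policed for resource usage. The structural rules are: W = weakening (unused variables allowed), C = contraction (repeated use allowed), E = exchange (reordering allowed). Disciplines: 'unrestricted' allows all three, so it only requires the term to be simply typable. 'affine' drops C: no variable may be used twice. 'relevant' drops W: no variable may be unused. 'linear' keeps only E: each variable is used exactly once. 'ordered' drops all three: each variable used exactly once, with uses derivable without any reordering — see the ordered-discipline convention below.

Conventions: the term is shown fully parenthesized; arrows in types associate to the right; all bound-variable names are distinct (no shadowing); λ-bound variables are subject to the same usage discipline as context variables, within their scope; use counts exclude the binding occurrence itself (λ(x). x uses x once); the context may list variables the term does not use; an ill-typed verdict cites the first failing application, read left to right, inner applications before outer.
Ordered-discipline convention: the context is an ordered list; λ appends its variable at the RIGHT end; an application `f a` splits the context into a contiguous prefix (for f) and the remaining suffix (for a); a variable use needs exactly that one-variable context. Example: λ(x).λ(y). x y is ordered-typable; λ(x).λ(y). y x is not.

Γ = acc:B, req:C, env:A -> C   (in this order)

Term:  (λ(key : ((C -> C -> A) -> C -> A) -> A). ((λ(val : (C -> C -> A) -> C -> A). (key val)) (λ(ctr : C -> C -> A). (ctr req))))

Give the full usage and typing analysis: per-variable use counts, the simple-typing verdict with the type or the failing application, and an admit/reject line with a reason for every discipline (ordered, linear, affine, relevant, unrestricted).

variable uses: acc: 0×, req: 1×, env: 0×, key (bound): 1×, val (bound): 1×, ctr (bound): 1×
order of uses: key, val, ctr, req
typing: well-typed at (((C -> C -> A) -> C -> A) -> A) -> A
ordered: ✗ — acc, env left unused
linear: ✗ — acc, env left unused
affine: ✓ — at most one use each (acc, req, env, key, val, ctr)
relevant: ✗ — acc, env left unused
unrestricted: ✓ — well-typed at (((C -> C -> A) -> C -> A) -> A) -> A; no restrictions here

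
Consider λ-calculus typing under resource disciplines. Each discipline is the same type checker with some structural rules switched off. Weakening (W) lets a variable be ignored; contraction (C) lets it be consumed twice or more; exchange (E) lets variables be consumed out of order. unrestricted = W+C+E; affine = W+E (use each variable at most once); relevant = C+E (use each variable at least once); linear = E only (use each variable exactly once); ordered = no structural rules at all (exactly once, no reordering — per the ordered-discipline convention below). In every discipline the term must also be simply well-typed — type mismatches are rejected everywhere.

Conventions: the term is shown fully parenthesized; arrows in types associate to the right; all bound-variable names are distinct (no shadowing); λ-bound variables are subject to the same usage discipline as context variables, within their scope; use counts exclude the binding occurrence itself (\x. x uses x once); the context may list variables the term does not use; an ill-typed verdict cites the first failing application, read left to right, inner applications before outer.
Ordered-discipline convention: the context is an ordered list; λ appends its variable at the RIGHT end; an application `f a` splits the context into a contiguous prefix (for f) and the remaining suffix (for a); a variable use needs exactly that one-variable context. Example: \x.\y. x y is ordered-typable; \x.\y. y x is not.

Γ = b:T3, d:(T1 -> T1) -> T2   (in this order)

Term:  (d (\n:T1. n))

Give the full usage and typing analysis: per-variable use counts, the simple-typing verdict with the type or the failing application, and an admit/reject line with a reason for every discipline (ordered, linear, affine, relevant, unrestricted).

usage: b: 0×; d: 1×; n [bound]: 1×
use order (left to right): d, n
typing: well-typed — term : T2
ordered: ✗, b never used (weakening)
linear: ✗, b never used (weakening)
affine: ✓, none of b, d, n used more than once
relevant: ✗, b never used (weakening)
unrestricted: ✓, type-checks (T2) and nothing is barred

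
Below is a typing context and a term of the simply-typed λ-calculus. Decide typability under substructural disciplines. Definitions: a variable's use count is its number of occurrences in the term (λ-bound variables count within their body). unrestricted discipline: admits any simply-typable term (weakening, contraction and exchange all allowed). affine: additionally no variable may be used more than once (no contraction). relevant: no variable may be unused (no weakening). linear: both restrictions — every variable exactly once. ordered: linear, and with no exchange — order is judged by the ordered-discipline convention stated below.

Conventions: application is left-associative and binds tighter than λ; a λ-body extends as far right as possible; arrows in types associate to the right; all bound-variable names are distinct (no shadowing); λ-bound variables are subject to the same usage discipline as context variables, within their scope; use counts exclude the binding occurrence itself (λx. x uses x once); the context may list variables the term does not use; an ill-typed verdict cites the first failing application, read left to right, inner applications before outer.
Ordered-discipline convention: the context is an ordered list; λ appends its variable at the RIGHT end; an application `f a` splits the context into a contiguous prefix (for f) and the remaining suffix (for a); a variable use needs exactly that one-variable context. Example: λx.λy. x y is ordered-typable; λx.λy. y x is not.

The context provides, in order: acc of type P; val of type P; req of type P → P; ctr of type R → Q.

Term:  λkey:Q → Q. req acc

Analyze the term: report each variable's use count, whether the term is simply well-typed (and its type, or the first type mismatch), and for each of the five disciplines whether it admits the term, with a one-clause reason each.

use counts: acc ×1; val ×0; req ×1; ctr ×0; key [bound] ×0
use order (left to right): req, acc
typing: ✓ — (Q → Q) → P
ordered: ✗, unused: val, ctr, key — weakening required
linear: ✗, unused: val, ctr, key — weakening required
affine: ✓, none of acc, val, req, ctr, key used more than once
relevant: ✗, unused: val, ctr, key — weakening required
unrestricted: ✓, typability at (Q → Q) → P is all that's needed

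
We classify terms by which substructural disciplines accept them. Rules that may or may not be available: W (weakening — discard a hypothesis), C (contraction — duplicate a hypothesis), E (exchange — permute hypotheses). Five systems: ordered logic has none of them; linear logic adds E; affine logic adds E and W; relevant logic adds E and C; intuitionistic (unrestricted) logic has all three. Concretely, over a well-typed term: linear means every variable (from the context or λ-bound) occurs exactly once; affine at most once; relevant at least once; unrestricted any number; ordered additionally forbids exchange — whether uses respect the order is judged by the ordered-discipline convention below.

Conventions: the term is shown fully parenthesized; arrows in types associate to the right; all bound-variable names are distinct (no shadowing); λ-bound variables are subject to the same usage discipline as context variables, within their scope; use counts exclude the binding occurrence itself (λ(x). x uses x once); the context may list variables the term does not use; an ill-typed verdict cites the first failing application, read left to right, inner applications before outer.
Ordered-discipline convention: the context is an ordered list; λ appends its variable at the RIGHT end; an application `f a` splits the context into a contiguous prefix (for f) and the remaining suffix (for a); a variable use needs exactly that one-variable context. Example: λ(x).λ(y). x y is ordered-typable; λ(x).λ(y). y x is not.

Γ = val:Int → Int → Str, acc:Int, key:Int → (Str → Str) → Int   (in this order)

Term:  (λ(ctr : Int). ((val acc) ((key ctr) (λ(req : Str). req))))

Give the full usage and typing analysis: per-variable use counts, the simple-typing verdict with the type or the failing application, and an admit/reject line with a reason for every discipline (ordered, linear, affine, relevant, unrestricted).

use counts: val: 1×, acc: 1×, key: 1×, ctr [bound]: 1×, req [bound]: 1×
left-to-right use order: val, acc, key, ctr, req
typing: well-typed at Int → Str
ordered: ✓, val, acc, key, ctr, req once each; derivable with no W/C/E
linear: ✓, exactly-once usage across val, acc, key, ctr, req
affine: ✓, val, acc, key, ctr, req: no repeats, contraction unneeded
relevant: ✓, val, acc, key, ctr, req: all used, weakening unneeded
unrestricted: ✓, well-typed at Int → Str; no restrictions here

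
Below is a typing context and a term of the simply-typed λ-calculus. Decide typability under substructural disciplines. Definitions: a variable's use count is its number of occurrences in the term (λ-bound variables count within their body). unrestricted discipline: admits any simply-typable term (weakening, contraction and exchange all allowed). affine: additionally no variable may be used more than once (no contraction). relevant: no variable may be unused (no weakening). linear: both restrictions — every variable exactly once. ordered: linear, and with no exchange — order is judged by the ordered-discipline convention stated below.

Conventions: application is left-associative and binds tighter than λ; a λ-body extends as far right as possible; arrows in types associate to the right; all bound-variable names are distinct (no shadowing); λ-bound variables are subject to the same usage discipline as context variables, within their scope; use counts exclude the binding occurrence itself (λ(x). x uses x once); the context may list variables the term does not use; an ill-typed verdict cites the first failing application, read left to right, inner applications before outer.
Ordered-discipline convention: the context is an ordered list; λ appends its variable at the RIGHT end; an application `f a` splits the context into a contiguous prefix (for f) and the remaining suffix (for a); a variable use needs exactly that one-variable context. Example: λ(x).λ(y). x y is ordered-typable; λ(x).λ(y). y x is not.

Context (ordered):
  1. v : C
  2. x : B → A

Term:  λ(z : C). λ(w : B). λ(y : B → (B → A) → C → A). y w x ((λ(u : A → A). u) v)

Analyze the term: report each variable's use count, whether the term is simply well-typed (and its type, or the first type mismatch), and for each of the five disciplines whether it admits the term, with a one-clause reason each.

counts: v: 1×, x: 1×, z [bound]: 0×, w [bound]: 1×, y [bound]: 1×, u [bound]: 1×
use order (left to right): y, w, x, u, v
typing: ill-typed: argument of type C where A → A is required
ordered: ✗ — fails simple typing
linear: ✗ — a type mismatch blocks all five
affine: ✗ — the type mismatch rejects it
relevant: ✗ — not simply typable
unrestricted: ✗ — fails simple typing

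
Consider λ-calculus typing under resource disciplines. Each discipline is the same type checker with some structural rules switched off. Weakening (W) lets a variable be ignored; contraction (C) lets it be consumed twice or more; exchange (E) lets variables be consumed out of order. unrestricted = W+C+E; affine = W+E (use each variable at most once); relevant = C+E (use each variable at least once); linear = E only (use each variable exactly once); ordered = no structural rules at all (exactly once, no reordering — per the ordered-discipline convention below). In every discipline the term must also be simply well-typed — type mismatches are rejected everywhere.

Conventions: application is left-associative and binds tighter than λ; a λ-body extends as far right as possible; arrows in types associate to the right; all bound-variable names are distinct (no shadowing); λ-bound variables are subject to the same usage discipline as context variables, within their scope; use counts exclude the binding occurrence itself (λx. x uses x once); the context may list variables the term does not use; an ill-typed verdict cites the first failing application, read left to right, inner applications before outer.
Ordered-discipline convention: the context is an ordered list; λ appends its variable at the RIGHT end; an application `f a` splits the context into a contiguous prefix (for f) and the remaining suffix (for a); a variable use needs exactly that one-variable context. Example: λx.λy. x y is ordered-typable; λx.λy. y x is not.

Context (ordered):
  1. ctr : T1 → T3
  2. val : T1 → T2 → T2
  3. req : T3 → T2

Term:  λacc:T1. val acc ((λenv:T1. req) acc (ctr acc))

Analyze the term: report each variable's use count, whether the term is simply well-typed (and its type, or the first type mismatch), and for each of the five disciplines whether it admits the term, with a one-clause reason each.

use counts: ctr: 1×, val: 1×, req: 1×, acc (bound): 3×, env (bound): 0×
order of uses: val, acc, req, acc, ctr, acc
typing: the term checks, with type T1 → T2
ordered ✗ (acc ×3 used more than once (contraction); needs weakening: env unused)
linear ✗ (acc ×3 used more than once (contraction); needs weakening: env unused)
affine ✗ (acc ×3 used more than once (contraction))
relevant ✗ (needs weakening: env unused)
unrestricted ✓ (simply typable at T1 → T2; W, C, E all held)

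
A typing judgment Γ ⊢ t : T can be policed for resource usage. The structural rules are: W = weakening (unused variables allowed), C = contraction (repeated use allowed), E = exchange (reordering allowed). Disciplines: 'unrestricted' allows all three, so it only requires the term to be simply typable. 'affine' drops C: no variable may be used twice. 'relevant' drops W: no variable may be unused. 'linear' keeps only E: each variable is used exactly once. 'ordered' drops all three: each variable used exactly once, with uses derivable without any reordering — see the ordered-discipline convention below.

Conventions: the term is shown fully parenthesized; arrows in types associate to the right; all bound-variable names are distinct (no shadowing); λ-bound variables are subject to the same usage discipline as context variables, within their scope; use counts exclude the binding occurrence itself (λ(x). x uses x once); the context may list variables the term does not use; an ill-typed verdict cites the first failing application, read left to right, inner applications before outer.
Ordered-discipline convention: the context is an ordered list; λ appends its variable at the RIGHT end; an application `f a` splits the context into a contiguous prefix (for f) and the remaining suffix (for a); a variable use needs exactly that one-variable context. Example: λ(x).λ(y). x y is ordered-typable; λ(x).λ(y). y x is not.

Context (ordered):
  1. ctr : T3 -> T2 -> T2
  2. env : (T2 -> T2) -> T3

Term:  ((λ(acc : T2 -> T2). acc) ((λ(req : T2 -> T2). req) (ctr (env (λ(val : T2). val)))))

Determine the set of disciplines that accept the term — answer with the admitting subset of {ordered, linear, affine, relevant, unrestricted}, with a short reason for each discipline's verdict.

admitting disciplines: ordered, linear, affine, relevant, unrestricted
use counts: ctr: 1, env: 1, acc [bound]: 1, req [bound]: 1, val [bound]: 1
uses in reading order: acc, req, ctr, env, val
typing: well-typed — term : T2 -> T2
ordered ✓ (one use each (ctr, env, acc, req, val); ordered split holds)
linear ✓ (each of ctr, env, acc, req, val used exactly once)
affine ✓ (none of ctr, env, acc, req, val used more than once)
relevant ✓ (every one of ctr, env, acc, req, val appears)
unrestricted ✓ (well-typed at T2 -> T2; no restrictions here)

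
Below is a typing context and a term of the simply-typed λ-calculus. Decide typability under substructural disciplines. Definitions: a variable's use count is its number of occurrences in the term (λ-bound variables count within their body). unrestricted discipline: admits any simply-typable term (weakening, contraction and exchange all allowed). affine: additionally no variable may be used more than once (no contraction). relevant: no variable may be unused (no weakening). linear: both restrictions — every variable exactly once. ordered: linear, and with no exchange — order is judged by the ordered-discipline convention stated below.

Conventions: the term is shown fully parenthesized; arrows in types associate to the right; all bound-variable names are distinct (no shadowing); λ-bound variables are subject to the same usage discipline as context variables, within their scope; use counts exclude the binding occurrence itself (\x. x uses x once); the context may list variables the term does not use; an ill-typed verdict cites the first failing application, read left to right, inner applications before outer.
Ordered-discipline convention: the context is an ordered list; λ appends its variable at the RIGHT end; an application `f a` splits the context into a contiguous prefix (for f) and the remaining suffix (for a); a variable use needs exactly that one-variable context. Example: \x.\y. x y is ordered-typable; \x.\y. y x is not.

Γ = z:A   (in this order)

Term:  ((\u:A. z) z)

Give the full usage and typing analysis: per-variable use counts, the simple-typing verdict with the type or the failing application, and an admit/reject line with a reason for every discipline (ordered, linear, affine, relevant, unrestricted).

usage: z: 2×; u (λ-bound): 0×
uses in reading order: z, z
typing: the term checks, with type A
ordered: ✗ — z ×2 used more than once (contraction); u never used (weakening)
linear: ✗ — z ×2 used more than once (contraction); u never used (weakening)
affine: ✗ — z ×2 used more than once (contraction)
relevant: ✗ — u never used (weakening)
unrestricted: ✓ — simply typable at A; W, C, E all held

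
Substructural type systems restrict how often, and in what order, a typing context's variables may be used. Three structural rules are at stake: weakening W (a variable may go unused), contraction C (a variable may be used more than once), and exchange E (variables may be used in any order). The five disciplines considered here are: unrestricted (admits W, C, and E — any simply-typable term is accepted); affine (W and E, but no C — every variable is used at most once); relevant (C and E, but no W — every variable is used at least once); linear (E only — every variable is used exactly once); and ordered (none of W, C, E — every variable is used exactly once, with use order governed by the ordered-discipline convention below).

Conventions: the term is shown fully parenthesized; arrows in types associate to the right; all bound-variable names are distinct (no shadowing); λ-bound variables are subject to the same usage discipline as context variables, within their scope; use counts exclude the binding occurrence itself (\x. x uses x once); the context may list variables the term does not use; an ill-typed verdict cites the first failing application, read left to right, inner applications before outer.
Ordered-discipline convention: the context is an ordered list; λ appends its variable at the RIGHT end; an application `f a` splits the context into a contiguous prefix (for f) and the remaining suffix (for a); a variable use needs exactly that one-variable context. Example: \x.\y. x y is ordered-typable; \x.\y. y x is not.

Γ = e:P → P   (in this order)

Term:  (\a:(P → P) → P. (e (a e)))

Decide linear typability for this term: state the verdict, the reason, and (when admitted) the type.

no — repeated use of e ×2
variable uses: e=2, a (bound)=1
order of uses: e, a, e
typing: the term checks, with type ((P → P) → P) → P
across the five disciplines: ordered ✗ · linear ✗ · affine ✗ · relevant ✓ · unrestricted ✓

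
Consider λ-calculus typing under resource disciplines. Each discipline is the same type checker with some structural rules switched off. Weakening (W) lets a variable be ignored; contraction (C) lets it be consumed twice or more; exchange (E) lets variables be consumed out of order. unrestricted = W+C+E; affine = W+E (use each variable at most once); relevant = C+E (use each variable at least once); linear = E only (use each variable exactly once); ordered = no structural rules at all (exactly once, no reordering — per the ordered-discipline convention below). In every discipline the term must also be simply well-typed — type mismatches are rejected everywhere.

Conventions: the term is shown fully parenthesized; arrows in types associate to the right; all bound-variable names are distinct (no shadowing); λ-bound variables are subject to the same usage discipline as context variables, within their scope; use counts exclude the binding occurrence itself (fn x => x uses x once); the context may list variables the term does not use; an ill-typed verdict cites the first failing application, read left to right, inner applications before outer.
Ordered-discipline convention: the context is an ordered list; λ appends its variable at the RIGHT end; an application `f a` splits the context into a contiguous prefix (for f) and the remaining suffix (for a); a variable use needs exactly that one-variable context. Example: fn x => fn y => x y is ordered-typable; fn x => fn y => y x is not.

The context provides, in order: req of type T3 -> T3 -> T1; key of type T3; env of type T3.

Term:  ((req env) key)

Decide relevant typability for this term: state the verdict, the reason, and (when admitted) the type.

yes — none of req, key, env goes unused; term : T1
usage: req: 1; key: 1; env: 1
uses in reading order: req, env, key
typing: well-typed at T1
per-discipline verdicts: ordered ✗ · linear ✓ · affine ✓ · relevant ✓ · unrestricted ✓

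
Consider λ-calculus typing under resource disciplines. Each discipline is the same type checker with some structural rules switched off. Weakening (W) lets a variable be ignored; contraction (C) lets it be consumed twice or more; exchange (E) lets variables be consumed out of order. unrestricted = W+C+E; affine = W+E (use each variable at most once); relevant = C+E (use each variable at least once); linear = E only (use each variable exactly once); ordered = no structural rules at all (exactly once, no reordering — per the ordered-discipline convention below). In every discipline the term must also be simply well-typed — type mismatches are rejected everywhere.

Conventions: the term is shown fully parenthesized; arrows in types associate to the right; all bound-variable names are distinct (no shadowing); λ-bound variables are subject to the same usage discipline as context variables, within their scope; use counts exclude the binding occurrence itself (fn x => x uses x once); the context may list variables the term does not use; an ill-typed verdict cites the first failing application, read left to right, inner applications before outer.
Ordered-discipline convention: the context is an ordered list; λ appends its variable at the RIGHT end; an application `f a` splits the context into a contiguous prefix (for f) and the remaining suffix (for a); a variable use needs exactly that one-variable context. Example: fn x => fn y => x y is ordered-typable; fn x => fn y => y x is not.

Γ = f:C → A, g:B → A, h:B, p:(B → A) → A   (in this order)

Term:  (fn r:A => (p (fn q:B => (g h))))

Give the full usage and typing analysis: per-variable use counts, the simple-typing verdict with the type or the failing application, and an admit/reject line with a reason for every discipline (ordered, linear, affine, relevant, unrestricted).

usage: f: 0, g: 1, h: 1, p: 1, r (bound): 0, q (bound): 0
order of uses: p, g, h
typing: well-typed — term : A → A
ordered: ✗, f, r, q never used (weakening)
linear: ✗, f, r, q never used (weakening)
affine: ✓, none of f, g, h, p, r, q used more than once
relevant: ✗, f, r, q never used (weakening)
unrestricted: ✓, type-checks (A → A) and nothing is barred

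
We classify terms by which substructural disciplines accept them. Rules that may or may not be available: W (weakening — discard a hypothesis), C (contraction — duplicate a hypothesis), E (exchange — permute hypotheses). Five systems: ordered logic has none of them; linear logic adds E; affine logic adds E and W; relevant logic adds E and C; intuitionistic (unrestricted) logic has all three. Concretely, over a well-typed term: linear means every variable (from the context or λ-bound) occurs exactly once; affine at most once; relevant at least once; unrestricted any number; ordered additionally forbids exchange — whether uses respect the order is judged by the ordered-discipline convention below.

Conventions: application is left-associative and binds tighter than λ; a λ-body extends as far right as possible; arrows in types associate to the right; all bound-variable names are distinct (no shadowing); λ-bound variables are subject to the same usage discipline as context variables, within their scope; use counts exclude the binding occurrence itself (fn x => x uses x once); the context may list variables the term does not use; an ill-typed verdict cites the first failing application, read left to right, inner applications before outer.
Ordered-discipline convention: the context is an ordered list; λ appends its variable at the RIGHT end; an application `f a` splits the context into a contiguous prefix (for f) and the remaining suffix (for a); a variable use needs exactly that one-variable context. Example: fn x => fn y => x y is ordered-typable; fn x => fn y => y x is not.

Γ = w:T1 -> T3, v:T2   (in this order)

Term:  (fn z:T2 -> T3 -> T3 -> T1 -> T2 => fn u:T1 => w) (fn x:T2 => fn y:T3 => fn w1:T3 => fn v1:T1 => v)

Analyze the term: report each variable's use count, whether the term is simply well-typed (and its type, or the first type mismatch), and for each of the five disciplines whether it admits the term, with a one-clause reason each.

counts: w=1; v=1; z (λ-bound)=0; u (λ-bound)=0; x (λ-bound)=0; y (λ-bound)=0; w1 (λ-bound)=0; v1 (λ-bound)=0
uses in reading order: w, v
typing: ✓ — T1 -> T1 -> T3
ordered: ✗, z, u, x, y, w1, v1 left unused
linear: ✗, z, u, x, y, w1, v1 left unused
affine: ✓, no duplicate uses among w, v, z, u, x, y, w1, v1
relevant: ✗, z, u, x, y, w1, v1 left unused
unrestricted: ✓, simply typable at T1 -> T1 -> T3; W, C, E all held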